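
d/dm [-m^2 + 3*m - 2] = 3 - 2*m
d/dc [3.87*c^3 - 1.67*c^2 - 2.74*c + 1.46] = 11.61*c^2 - 3.34*c - 2.74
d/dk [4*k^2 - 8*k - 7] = 8*k - 8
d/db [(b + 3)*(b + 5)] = 2*b + 8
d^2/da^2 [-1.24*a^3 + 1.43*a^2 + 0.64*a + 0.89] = 2.86 - 7.44*a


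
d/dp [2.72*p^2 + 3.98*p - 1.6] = 5.44*p + 3.98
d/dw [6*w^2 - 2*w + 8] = 12*w - 2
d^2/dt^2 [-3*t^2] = -6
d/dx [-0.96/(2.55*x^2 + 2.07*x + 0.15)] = (4.896*x + 1.9872)/(2.55*x^2 + 2.07*x + 0.15)^2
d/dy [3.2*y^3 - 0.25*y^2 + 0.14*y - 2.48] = 9.6*y^2 - 0.5*y + 0.14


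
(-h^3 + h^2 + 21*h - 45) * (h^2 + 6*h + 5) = -h^5 - 5*h^4 + 22*h^3 + 86*h^2 - 165*h - 225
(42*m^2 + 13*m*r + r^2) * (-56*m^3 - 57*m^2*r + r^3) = -2352*m^5 - 3122*m^4*r - 797*m^3*r^2 - 15*m^2*r^3 + 13*m*r^4 + r^5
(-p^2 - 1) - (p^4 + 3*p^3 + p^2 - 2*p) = -p^4 - 3*p^3 - 2*p^2 + 2*p - 1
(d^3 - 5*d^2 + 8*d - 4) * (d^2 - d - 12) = d^5 - 6*d^4 + d^3 + 48*d^2 - 92*d + 48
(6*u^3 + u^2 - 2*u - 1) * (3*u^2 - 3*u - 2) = 18*u^5 - 15*u^4 - 21*u^3 + u^2 + 7*u + 2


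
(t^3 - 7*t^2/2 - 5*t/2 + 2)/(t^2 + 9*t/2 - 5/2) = (t^2 - 3*t - 4)/(t + 5)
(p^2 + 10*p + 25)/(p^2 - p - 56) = (p^2 + 10*p + 25)/(p^2 - p - 56)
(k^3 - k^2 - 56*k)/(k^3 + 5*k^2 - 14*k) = (k - 8)/(k - 2)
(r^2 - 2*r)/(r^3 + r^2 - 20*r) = (r - 2)/(r^2 + r - 20)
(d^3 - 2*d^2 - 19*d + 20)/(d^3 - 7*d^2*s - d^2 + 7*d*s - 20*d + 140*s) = (1 - d)/(-d + 7*s)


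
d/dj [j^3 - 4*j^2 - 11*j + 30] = 3*j^2 - 8*j - 11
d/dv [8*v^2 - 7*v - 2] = 16*v - 7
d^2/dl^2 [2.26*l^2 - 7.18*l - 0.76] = 4.52000000000000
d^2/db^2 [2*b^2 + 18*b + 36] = 4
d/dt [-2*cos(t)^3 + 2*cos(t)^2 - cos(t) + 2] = (6*cos(t)^2 - 4*cos(t) + 1)*sin(t)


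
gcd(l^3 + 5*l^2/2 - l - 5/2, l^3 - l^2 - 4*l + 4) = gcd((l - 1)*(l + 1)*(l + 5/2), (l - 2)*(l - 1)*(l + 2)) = l - 1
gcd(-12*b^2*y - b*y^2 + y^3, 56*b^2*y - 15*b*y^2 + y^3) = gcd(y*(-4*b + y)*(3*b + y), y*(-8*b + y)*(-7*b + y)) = y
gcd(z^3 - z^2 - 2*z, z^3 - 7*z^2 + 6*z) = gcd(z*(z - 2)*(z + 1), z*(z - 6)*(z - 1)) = z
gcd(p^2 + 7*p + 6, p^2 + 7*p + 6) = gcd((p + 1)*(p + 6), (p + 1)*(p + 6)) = p^2 + 7*p + 6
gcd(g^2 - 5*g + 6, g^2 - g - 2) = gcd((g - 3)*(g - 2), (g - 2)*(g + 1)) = g - 2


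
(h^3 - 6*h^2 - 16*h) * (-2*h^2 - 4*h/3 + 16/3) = -2*h^5 + 32*h^4/3 + 136*h^3/3 - 32*h^2/3 - 256*h/3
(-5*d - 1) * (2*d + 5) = -10*d^2 - 27*d - 5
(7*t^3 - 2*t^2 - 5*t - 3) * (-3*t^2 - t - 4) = -21*t^5 - t^4 - 11*t^3 + 22*t^2 + 23*t + 12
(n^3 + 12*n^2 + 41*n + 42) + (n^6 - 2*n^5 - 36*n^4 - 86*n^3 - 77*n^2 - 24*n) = n^6 - 2*n^5 - 36*n^4 - 85*n^3 - 65*n^2 + 17*n + 42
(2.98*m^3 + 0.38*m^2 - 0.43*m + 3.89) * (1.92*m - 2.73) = 5.7216*m^4 - 7.4058*m^3 - 1.863*m^2 + 8.6427*m - 10.6197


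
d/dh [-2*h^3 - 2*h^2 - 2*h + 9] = -6*h^2 - 4*h - 2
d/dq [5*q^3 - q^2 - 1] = q*(15*q - 2)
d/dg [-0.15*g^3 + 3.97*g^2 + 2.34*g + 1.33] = -0.45*g^2 + 7.94*g + 2.34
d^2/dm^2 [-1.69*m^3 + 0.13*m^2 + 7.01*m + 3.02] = 0.26 - 10.14*m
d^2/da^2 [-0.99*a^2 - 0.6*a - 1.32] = -1.98000000000000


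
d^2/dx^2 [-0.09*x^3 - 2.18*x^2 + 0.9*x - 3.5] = -0.54*x - 4.36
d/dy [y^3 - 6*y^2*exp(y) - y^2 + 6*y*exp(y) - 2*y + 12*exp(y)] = -6*y^2*exp(y) + 3*y^2 - 6*y*exp(y) - 2*y + 18*exp(y) - 2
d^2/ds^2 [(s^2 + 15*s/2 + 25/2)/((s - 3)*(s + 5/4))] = 32*(37*s^3 + 195*s^2 + 75*s + 200)/(64*s^6 - 336*s^5 - 132*s^4 + 2177*s^3 + 495*s^2 - 4725*s - 3375)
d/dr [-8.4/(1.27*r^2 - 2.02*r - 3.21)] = (21.336*r - 16.968)/(-1.27*r^2 + 2.02*r + 3.21)^2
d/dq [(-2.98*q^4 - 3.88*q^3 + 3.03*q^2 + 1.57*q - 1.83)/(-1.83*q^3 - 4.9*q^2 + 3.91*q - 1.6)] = (5.4534*q^6 + 29.204*q^5 - 10.3985*q^4 - 5.5234*q^3 + 28.1176*q^2 - 27.63*q + 4.6433)/(3.3489*q^6 + 17.934*q^5 + 9.6994*q^4 - 32.462*q^3 + 30.9681*q^2 - 12.512*q + 2.56)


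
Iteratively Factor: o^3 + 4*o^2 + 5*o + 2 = (o + 1)*(o^2 + 3*o + 2) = (o + 1)^2*(o + 2)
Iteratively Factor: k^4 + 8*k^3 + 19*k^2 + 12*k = (k + 1)*(k^3 + 7*k^2 + 12*k) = (k + 1)*(k + 3)*(k^2 + 4*k) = (k + 1)*(k + 3)*(k + 4)*(k)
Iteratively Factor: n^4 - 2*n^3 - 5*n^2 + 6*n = (n - 1)*(n^3 - n^2 - 6*n) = n*(n - 1)*(n^2 - n - 6) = n*(n - 1)*(n + 2)*(n - 3)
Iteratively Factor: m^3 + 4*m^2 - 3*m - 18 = (m + 3)*(m^2 + m - 6) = (m + 3)^2*(m - 2)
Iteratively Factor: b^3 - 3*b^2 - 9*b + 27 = (b - 3)*(b^2 - 9) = (b - 3)^2*(b + 3)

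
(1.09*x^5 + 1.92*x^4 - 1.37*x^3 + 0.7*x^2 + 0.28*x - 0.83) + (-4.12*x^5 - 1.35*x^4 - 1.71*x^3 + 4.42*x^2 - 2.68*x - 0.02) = -3.03*x^5 + 0.57*x^4 - 3.08*x^3 + 5.12*x^2 - 2.4*x - 0.85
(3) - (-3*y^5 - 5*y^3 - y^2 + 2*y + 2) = 3*y^5 + 5*y^3 + y^2 - 2*y + 1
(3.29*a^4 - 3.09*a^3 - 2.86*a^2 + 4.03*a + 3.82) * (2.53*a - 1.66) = 8.3237*a^5 - 13.2791*a^4 - 2.1064*a^3 + 14.9435*a^2 + 2.9748*a - 6.3412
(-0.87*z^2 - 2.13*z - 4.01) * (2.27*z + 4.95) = -1.9749*z^3 - 9.1416*z^2 - 19.6462*z - 19.8495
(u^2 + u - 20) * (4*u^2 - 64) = 4*u^4 + 4*u^3 - 144*u^2 - 64*u + 1280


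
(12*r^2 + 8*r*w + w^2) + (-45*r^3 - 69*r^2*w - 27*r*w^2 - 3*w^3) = -45*r^3 - 69*r^2*w + 12*r^2 - 27*r*w^2 + 8*r*w - 3*w^3 + w^2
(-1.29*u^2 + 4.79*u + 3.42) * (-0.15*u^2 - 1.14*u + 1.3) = 0.1935*u^4 + 0.7521*u^3 - 7.6506*u^2 + 2.3282*u + 4.446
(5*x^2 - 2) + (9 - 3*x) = 5*x^2 - 3*x + 7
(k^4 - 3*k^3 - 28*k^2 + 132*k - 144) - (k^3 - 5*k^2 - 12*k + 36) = k^4 - 4*k^3 - 23*k^2 + 144*k - 180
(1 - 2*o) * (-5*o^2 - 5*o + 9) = 10*o^3 + 5*o^2 - 23*o + 9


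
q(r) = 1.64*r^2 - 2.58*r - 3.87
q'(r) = 3.28*r - 2.58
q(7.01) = 58.63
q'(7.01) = 20.41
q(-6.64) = 85.57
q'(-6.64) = -24.36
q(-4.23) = 36.39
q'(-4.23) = -16.45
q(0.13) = -4.18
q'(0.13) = -2.15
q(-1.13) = 1.14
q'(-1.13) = -6.29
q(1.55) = -3.93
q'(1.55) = 2.50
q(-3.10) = 19.89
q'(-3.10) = -12.75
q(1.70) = -3.52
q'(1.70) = 3.00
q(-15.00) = 403.83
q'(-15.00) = -51.78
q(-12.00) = 263.25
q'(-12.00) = -41.94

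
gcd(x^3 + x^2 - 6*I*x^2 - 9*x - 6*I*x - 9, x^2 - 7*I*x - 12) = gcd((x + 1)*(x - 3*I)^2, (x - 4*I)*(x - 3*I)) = x - 3*I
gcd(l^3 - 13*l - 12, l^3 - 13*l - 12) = l^3 - 13*l - 12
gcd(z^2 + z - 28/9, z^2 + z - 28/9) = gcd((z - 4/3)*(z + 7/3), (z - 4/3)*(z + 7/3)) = z^2 + z - 28/9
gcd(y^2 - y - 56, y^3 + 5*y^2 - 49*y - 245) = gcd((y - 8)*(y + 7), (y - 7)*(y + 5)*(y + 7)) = y + 7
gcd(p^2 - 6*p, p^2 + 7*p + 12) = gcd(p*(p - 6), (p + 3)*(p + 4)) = 1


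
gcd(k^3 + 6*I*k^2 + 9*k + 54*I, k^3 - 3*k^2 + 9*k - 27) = k^2 + 9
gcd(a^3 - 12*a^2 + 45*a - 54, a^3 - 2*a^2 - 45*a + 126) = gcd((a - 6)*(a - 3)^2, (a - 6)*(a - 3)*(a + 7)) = a^2 - 9*a + 18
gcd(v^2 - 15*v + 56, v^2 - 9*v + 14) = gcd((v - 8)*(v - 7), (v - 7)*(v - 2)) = v - 7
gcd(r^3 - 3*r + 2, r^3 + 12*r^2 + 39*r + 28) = 1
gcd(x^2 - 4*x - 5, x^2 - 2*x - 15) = x - 5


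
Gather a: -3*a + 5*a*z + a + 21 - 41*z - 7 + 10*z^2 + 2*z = a*(5*z - 2) + 10*z^2 - 39*z + 14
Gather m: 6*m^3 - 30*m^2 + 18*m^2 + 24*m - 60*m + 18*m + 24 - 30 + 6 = 6*m^3 - 12*m^2 - 18*m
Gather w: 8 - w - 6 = 2 - w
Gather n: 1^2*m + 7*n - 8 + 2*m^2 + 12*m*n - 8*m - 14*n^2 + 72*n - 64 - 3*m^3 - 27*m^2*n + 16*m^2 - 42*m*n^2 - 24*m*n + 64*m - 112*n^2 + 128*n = -3*m^3 + 18*m^2 + 57*m + n^2*(-42*m - 126) + n*(-27*m^2 - 12*m + 207) - 72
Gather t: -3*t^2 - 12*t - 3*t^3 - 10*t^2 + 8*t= -3*t^3 - 13*t^2 - 4*t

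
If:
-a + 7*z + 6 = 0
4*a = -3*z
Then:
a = 18/31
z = -24/31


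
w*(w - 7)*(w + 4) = w^3 - 3*w^2 - 28*w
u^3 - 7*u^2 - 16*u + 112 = (u - 7)*(u - 4)*(u + 4)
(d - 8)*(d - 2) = d^2 - 10*d + 16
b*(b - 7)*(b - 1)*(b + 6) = b^4 - 2*b^3 - 41*b^2 + 42*b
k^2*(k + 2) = k^3 + 2*k^2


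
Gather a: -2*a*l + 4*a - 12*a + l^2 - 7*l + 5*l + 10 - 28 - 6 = a*(-2*l - 8) + l^2 - 2*l - 24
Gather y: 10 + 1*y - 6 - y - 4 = 0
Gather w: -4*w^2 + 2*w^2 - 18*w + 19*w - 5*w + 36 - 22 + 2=-2*w^2 - 4*w + 16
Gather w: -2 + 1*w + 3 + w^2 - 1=w^2 + w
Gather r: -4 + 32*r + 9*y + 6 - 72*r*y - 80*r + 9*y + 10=r*(-72*y - 48) + 18*y + 12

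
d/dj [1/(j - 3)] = -1/(j - 3)^2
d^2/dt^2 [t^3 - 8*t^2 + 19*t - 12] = 6*t - 16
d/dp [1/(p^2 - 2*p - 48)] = 2*(1 - p)/(-p^2 + 2*p + 48)^2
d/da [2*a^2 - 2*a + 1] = 4*a - 2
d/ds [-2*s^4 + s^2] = -8*s^3 + 2*s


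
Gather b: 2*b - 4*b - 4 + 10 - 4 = 2 - 2*b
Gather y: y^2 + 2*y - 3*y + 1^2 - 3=y^2 - y - 2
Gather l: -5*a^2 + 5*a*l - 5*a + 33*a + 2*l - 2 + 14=-5*a^2 + 28*a + l*(5*a + 2) + 12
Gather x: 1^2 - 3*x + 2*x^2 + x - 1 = 2*x^2 - 2*x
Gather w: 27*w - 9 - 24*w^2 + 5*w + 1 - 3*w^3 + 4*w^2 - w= -3*w^3 - 20*w^2 + 31*w - 8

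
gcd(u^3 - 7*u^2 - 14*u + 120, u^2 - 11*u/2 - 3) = u - 6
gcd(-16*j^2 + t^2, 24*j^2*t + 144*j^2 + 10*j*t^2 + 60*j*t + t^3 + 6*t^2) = 4*j + t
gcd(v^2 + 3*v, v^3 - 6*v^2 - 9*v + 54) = v + 3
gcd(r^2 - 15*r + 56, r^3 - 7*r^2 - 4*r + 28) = r - 7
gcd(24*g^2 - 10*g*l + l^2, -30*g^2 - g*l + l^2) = 6*g - l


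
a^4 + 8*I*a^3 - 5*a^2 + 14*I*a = a*(a - I)*(a + 2*I)*(a + 7*I)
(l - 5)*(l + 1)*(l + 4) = l^3 - 21*l - 20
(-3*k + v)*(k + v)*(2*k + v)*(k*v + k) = -6*k^4*v - 6*k^4 - 7*k^3*v^2 - 7*k^3*v + k*v^4 + k*v^3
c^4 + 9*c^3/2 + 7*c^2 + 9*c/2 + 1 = (c + 1/2)*(c + 1)^2*(c + 2)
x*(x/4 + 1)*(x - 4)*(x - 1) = x^4/4 - x^3/4 - 4*x^2 + 4*x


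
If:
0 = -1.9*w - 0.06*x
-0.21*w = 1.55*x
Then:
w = 0.00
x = 0.00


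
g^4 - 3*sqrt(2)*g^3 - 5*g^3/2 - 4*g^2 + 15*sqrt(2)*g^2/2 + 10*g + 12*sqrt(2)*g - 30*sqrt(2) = (g - 5/2)*(g - 2)*(g + 2)*(g - 3*sqrt(2))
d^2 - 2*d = d*(d - 2)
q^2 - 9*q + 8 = (q - 8)*(q - 1)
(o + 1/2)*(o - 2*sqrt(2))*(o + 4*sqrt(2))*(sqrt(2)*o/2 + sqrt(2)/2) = sqrt(2)*o^4/2 + 3*sqrt(2)*o^3/4 + 2*o^3 - 31*sqrt(2)*o^2/4 + 3*o^2 - 12*sqrt(2)*o + o - 4*sqrt(2)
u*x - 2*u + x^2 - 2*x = (u + x)*(x - 2)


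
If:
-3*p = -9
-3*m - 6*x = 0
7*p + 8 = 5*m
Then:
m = 29/5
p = 3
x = -29/10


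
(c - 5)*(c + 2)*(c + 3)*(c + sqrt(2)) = c^4 + sqrt(2)*c^3 - 19*c^2 - 30*c - 19*sqrt(2)*c - 30*sqrt(2)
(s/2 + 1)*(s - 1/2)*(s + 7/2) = s^3/2 + 5*s^2/2 + 17*s/8 - 7/4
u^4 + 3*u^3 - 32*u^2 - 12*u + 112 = (u - 4)*(u - 2)*(u + 2)*(u + 7)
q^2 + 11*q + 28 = (q + 4)*(q + 7)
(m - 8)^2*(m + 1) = m^3 - 15*m^2 + 48*m + 64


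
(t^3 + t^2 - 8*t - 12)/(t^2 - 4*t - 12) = (t^2 - t - 6)/(t - 6)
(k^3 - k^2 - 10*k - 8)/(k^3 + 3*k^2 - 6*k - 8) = (k^2 - 2*k - 8)/(k^2 + 2*k - 8)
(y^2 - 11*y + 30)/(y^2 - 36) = (y - 5)/(y + 6)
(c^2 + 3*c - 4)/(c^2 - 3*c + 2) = (c + 4)/(c - 2)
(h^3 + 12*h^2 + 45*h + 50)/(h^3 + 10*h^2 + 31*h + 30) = (h + 5)/(h + 3)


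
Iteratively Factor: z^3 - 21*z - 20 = (z + 1)*(z^2 - z - 20) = (z - 5)*(z + 1)*(z + 4)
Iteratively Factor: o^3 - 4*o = (o + 2)*(o^2 - 2*o) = o*(o + 2)*(o - 2)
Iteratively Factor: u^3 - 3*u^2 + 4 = (u - 2)*(u^2 - u - 2) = (u - 2)^2*(u + 1)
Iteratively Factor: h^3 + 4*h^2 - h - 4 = (h + 4)*(h^2 - 1) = (h - 1)*(h + 4)*(h + 1)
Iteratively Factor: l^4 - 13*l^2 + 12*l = (l - 1)*(l^3 + l^2 - 12*l) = (l - 1)*(l + 4)*(l^2 - 3*l) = (l - 3)*(l - 1)*(l + 4)*(l)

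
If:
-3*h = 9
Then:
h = -3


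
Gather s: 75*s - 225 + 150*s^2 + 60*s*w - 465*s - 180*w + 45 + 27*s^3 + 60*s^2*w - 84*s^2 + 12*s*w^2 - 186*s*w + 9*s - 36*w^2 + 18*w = 27*s^3 + s^2*(60*w + 66) + s*(12*w^2 - 126*w - 381) - 36*w^2 - 162*w - 180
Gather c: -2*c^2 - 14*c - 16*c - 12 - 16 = -2*c^2 - 30*c - 28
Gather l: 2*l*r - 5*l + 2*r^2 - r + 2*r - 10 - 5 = l*(2*r - 5) + 2*r^2 + r - 15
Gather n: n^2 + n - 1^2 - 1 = n^2 + n - 2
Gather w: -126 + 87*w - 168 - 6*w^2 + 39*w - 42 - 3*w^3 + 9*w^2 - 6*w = -3*w^3 + 3*w^2 + 120*w - 336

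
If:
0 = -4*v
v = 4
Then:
No Solution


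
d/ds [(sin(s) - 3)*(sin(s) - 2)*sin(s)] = (3*sin(s)^2 - 10*sin(s) + 6)*cos(s)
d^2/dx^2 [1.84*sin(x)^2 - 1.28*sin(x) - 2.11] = 1.28*sin(x) + 3.68*cos(2*x)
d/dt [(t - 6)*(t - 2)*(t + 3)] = 3*t^2 - 10*t - 12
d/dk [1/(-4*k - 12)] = 1/(4*(k + 3)^2)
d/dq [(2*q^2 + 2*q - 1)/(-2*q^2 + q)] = (6*q^2 - 4*q + 1)/(q^2*(4*q^2 - 4*q + 1))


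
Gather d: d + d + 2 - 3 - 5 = 2*d - 6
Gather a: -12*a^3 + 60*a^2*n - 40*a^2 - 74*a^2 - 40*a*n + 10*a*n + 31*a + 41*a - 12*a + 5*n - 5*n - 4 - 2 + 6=-12*a^3 + a^2*(60*n - 114) + a*(60 - 30*n)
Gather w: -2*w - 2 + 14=12 - 2*w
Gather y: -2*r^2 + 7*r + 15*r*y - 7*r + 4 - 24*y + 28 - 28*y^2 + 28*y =-2*r^2 - 28*y^2 + y*(15*r + 4) + 32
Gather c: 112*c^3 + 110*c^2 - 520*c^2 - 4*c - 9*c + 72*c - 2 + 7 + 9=112*c^3 - 410*c^2 + 59*c + 14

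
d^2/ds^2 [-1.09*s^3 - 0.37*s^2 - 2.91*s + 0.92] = -6.54*s - 0.74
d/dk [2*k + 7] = 2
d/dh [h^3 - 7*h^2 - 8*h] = 3*h^2 - 14*h - 8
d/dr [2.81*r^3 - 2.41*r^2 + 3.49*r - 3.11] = 8.43*r^2 - 4.82*r + 3.49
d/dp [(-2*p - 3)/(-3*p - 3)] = -1/(3*(p + 1)^2)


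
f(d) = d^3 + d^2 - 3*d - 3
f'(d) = 3*d^2 + 2*d - 3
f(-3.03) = -12.55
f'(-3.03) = 18.48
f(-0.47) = -1.47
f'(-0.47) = -3.28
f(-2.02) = -1.10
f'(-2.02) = 5.20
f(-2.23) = -2.43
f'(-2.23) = 7.46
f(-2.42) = -4.06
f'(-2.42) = 9.73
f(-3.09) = -13.69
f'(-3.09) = 19.46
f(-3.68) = -28.25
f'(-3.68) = 30.27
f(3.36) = 36.14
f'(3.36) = 37.59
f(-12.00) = -1551.00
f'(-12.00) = 405.00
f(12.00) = 1833.00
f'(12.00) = 453.00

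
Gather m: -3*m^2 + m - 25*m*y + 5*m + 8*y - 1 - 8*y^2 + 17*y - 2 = -3*m^2 + m*(6 - 25*y) - 8*y^2 + 25*y - 3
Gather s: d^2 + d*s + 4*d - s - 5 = d^2 + 4*d + s*(d - 1) - 5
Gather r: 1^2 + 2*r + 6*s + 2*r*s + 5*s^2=r*(2*s + 2) + 5*s^2 + 6*s + 1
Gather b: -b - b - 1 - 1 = -2*b - 2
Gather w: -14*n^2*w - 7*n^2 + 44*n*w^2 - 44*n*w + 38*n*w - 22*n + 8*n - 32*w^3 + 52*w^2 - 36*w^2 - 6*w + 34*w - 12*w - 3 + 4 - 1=-7*n^2 - 14*n - 32*w^3 + w^2*(44*n + 16) + w*(-14*n^2 - 6*n + 16)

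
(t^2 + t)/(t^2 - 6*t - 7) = t/(t - 7)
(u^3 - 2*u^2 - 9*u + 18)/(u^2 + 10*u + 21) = (u^2 - 5*u + 6)/(u + 7)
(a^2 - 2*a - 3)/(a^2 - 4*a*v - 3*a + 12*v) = (-a - 1)/(-a + 4*v)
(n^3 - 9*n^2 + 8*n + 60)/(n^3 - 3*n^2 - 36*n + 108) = (n^2 - 3*n - 10)/(n^2 + 3*n - 18)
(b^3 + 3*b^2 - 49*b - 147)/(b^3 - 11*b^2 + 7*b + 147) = (b + 7)/(b - 7)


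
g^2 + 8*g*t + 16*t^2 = (g + 4*t)^2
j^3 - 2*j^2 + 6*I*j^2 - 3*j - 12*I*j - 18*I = (j - 3)*(j + 1)*(j + 6*I)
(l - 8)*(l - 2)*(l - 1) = l^3 - 11*l^2 + 26*l - 16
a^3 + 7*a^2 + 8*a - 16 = (a - 1)*(a + 4)^2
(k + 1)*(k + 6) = k^2 + 7*k + 6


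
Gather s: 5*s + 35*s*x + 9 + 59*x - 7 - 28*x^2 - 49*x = s*(35*x + 5) - 28*x^2 + 10*x + 2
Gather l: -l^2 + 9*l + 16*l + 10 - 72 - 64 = -l^2 + 25*l - 126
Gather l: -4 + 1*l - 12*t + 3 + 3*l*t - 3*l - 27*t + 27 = l*(3*t - 2) - 39*t + 26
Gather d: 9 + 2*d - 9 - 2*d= 0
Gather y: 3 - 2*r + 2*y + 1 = -2*r + 2*y + 4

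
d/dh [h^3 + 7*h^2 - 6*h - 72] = 3*h^2 + 14*h - 6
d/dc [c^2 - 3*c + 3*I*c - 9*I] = 2*c - 3 + 3*I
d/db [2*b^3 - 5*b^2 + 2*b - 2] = 6*b^2 - 10*b + 2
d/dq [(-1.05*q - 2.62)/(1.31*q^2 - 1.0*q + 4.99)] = (1.3755*q^2 + 6.8644*q - 7.8595)/(1.7161*q^4 - 2.62*q^3 + 14.0738*q^2 - 9.98*q + 24.9001)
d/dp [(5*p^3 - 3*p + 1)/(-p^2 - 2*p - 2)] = (-5*p^4 - 20*p^3 - 33*p^2 + 2*p + 8)/(p^4 + 4*p^3 + 8*p^2 + 8*p + 4)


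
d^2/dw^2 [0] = 0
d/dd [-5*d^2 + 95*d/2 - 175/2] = 95/2 - 10*d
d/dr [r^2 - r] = 2*r - 1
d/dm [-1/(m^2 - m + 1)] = (2*m - 1)/(m^2 - m + 1)^2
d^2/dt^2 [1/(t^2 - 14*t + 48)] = 2*(-t^2 + 14*t + 4*(t - 7)^2 - 48)/(t^2 - 14*t + 48)^3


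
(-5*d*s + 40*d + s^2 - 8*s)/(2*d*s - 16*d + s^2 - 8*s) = (-5*d + s)/(2*d + s)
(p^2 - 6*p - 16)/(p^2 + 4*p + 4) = (p - 8)/(p + 2)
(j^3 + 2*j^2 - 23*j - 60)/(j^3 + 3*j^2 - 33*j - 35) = (j^2 + 7*j + 12)/(j^2 + 8*j + 7)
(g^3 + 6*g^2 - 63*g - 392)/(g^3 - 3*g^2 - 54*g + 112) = (g + 7)/(g - 2)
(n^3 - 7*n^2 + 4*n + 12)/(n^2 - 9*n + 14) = (n^2 - 5*n - 6)/(n - 7)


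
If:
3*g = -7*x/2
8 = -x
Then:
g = 28/3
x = -8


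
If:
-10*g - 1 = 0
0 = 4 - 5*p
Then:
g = -1/10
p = 4/5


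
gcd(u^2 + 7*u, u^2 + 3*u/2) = u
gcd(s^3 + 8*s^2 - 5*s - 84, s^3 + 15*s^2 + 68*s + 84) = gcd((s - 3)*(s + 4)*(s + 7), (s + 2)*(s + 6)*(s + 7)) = s + 7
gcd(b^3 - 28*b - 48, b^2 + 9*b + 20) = b + 4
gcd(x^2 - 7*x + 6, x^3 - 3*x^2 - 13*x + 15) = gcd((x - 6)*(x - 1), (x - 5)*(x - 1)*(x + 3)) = x - 1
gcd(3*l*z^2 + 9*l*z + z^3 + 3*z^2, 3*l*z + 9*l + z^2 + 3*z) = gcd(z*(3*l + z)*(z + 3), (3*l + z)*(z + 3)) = 3*l*z + 9*l + z^2 + 3*z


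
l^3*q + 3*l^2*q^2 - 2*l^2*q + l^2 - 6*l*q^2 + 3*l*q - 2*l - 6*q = (l - 2)*(l + 3*q)*(l*q + 1)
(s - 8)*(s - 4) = s^2 - 12*s + 32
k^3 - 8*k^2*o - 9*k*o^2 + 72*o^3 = (k - 8*o)*(k - 3*o)*(k + 3*o)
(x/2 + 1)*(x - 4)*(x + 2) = x^3/2 - 6*x - 8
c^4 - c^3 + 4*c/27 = c*(c - 2/3)^2*(c + 1/3)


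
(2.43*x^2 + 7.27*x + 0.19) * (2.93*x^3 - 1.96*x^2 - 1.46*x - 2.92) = 7.1199*x^5 + 16.5383*x^4 - 17.2403*x^3 - 18.0822*x^2 - 21.5058*x - 0.5548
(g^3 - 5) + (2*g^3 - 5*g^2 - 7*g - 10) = 3*g^3 - 5*g^2 - 7*g - 15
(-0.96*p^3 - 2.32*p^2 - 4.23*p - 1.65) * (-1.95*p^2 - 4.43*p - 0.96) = 1.872*p^5 + 8.7768*p^4 + 19.4477*p^3 + 24.1836*p^2 + 11.3703*p + 1.584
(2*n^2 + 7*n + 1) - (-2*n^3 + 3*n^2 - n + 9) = 2*n^3 - n^2 + 8*n - 8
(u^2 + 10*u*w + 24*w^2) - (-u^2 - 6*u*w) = 2*u^2 + 16*u*w + 24*w^2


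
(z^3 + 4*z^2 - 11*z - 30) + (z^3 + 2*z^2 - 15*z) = 2*z^3 + 6*z^2 - 26*z - 30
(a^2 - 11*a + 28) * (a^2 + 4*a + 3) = a^4 - 7*a^3 - 13*a^2 + 79*a + 84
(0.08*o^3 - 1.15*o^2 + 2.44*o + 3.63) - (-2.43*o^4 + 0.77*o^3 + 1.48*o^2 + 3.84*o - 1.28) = 2.43*o^4 - 0.69*o^3 - 2.63*o^2 - 1.4*o + 4.91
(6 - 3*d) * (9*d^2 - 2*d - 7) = -27*d^3 + 60*d^2 + 9*d - 42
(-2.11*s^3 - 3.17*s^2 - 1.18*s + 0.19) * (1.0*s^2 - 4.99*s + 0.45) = -2.11*s^5 + 7.3589*s^4 + 13.6888*s^3 + 4.6517*s^2 - 1.4791*s + 0.0855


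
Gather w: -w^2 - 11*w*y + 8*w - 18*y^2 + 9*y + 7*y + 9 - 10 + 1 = -w^2 + w*(8 - 11*y) - 18*y^2 + 16*y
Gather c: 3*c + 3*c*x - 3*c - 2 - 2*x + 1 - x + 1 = 3*c*x - 3*x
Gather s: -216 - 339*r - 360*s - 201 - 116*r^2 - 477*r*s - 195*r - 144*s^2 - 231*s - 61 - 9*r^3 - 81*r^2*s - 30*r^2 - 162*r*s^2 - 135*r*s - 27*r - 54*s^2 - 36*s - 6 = -9*r^3 - 146*r^2 - 561*r + s^2*(-162*r - 198) + s*(-81*r^2 - 612*r - 627) - 484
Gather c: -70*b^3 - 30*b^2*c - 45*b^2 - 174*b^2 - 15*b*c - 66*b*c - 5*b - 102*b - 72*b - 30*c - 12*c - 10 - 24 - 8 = -70*b^3 - 219*b^2 - 179*b + c*(-30*b^2 - 81*b - 42) - 42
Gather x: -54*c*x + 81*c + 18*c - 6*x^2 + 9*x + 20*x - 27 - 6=99*c - 6*x^2 + x*(29 - 54*c) - 33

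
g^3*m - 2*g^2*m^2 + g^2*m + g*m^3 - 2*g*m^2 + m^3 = (g - m)^2*(g*m + m)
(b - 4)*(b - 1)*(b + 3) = b^3 - 2*b^2 - 11*b + 12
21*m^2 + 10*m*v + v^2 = (3*m + v)*(7*m + v)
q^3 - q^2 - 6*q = q*(q - 3)*(q + 2)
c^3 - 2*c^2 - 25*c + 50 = (c - 5)*(c - 2)*(c + 5)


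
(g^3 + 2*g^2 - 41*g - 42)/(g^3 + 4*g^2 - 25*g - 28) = (g - 6)/(g - 4)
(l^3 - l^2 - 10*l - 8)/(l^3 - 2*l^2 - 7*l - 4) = (l + 2)/(l + 1)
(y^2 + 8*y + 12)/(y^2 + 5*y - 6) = (y + 2)/(y - 1)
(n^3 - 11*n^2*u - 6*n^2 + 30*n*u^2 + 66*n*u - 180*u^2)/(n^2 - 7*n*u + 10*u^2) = (-n^2 + 6*n*u + 6*n - 36*u)/(-n + 2*u)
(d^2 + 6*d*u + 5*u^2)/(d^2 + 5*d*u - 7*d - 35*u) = (d + u)/(d - 7)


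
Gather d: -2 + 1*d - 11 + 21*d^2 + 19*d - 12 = 21*d^2 + 20*d - 25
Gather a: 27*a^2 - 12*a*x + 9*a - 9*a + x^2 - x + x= 27*a^2 - 12*a*x + x^2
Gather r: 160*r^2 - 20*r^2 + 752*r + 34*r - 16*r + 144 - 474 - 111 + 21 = 140*r^2 + 770*r - 420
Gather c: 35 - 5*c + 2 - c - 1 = 36 - 6*c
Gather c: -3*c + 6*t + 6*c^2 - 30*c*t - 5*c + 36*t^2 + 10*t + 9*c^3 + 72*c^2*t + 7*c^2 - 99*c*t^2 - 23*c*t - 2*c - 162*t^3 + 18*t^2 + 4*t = 9*c^3 + c^2*(72*t + 13) + c*(-99*t^2 - 53*t - 10) - 162*t^3 + 54*t^2 + 20*t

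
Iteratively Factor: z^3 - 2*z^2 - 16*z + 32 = (z + 4)*(z^2 - 6*z + 8) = (z - 4)*(z + 4)*(z - 2)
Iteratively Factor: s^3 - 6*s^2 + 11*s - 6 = (s - 1)*(s^2 - 5*s + 6) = (s - 3)*(s - 1)*(s - 2)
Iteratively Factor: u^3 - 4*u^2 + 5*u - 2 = (u - 1)*(u^2 - 3*u + 2) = (u - 2)*(u - 1)*(u - 1)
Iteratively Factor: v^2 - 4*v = (v - 4)*(v)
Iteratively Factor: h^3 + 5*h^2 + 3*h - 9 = (h + 3)*(h^2 + 2*h - 3) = (h + 3)^2*(h - 1)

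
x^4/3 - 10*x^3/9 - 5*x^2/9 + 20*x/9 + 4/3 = (x/3 + 1/3)*(x - 3)*(x - 2)*(x + 2/3)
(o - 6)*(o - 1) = o^2 - 7*o + 6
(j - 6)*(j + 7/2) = j^2 - 5*j/2 - 21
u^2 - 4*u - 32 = (u - 8)*(u + 4)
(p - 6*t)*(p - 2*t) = p^2 - 8*p*t + 12*t^2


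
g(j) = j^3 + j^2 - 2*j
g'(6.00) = 118.00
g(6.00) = 240.00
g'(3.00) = 31.00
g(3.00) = 30.00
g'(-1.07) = -0.71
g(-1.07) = 2.06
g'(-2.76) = 15.33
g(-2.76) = -7.89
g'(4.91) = 80.14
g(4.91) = 132.66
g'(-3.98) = 37.56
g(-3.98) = -39.24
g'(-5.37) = 73.77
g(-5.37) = -115.28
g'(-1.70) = 3.27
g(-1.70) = 1.38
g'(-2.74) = 15.04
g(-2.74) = -7.58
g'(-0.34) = -2.33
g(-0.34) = 0.76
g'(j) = 3*j^2 + 2*j - 2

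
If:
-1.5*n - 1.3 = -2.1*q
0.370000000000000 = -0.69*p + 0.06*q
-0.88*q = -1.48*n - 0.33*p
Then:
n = 0.81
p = -0.43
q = 1.20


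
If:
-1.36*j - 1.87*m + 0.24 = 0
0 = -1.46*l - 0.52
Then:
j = 0.176470588235294 - 1.375*m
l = -0.36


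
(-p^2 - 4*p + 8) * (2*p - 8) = -2*p^3 + 48*p - 64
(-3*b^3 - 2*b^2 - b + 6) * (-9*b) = 27*b^4 + 18*b^3 + 9*b^2 - 54*b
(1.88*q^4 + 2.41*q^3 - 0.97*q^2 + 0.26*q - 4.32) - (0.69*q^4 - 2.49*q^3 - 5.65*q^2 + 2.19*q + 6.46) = 1.19*q^4 + 4.9*q^3 + 4.68*q^2 - 1.93*q - 10.78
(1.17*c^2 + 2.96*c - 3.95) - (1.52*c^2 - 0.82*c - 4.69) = -0.35*c^2 + 3.78*c + 0.74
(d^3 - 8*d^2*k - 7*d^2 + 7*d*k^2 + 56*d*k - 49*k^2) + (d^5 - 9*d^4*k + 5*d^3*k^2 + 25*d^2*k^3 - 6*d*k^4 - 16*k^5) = d^5 - 9*d^4*k + 5*d^3*k^2 + d^3 + 25*d^2*k^3 - 8*d^2*k - 7*d^2 - 6*d*k^4 + 7*d*k^2 + 56*d*k - 16*k^5 - 49*k^2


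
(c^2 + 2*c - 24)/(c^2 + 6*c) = (c - 4)/c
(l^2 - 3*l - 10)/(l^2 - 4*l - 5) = (l + 2)/(l + 1)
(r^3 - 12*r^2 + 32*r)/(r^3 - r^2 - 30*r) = (-r^2 + 12*r - 32)/(-r^2 + r + 30)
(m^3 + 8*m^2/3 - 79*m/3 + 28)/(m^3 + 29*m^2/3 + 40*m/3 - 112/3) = (m - 3)/(m + 4)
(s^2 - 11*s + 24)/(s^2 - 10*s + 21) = (s - 8)/(s - 7)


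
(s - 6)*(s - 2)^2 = s^3 - 10*s^2 + 28*s - 24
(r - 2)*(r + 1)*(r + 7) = r^3 + 6*r^2 - 9*r - 14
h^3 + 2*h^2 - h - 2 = (h - 1)*(h + 1)*(h + 2)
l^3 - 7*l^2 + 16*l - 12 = (l - 3)*(l - 2)^2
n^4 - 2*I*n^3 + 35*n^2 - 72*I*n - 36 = (n - 6*I)*(n - I)^2*(n + 6*I)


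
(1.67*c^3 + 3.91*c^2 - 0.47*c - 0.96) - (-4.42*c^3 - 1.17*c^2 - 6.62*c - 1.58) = 6.09*c^3 + 5.08*c^2 + 6.15*c + 0.62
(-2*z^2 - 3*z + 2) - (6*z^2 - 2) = -8*z^2 - 3*z + 4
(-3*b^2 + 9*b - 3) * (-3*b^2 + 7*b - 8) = 9*b^4 - 48*b^3 + 96*b^2 - 93*b + 24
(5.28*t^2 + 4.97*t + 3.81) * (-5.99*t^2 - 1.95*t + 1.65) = -31.6272*t^4 - 40.0663*t^3 - 23.8014*t^2 + 0.771*t + 6.2865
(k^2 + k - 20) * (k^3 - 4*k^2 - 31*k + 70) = k^5 - 3*k^4 - 55*k^3 + 119*k^2 + 690*k - 1400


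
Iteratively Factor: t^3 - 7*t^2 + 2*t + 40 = (t - 4)*(t^2 - 3*t - 10) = (t - 4)*(t + 2)*(t - 5)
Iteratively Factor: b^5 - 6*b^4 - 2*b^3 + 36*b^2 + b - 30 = (b - 1)*(b^4 - 5*b^3 - 7*b^2 + 29*b + 30) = (b - 3)*(b - 1)*(b^3 - 2*b^2 - 13*b - 10) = (b - 3)*(b - 1)*(b + 1)*(b^2 - 3*b - 10) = (b - 3)*(b - 1)*(b + 1)*(b + 2)*(b - 5)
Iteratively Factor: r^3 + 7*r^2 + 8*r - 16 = (r - 1)*(r^2 + 8*r + 16) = (r - 1)*(r + 4)*(r + 4)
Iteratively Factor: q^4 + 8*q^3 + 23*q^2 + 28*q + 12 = (q + 2)*(q^3 + 6*q^2 + 11*q + 6) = (q + 1)*(q + 2)*(q^2 + 5*q + 6) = (q + 1)*(q + 2)*(q + 3)*(q + 2)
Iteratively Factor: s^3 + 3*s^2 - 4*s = (s - 1)*(s^2 + 4*s) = s*(s - 1)*(s + 4)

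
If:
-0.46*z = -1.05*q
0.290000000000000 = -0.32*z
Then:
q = -0.40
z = -0.91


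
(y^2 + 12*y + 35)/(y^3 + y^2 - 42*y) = (y + 5)/(y*(y - 6))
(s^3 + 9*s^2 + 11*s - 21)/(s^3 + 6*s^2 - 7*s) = (s + 3)/s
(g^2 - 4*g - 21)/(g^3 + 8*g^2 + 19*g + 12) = (g - 7)/(g^2 + 5*g + 4)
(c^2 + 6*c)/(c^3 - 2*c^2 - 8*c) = (c + 6)/(c^2 - 2*c - 8)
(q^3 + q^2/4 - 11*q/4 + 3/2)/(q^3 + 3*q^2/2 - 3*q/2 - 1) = (4*q - 3)/(2*(2*q + 1))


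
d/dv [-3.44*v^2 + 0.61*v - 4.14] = 0.61 - 6.88*v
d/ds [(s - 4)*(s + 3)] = 2*s - 1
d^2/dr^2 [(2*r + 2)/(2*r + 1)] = 8/(2*r + 1)^3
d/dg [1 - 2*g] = -2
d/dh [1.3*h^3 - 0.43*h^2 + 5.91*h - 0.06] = 3.9*h^2 - 0.86*h + 5.91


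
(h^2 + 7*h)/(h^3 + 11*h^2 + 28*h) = 1/(h + 4)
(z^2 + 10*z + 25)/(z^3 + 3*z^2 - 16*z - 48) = (z^2 + 10*z + 25)/(z^3 + 3*z^2 - 16*z - 48)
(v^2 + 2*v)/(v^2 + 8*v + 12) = v/(v + 6)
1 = 1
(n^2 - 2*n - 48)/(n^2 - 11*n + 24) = (n + 6)/(n - 3)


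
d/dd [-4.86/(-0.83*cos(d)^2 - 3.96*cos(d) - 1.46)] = (8.0676*cos(d) + 19.2456)*sin(d)/(0.83*cos(d)^2 + 3.96*cos(d) + 1.46)^2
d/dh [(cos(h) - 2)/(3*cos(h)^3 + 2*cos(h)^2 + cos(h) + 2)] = (-7*cos(h)/2 - 8*cos(2*h) + 3*cos(3*h)/2 - 12)*sin(h)/(3*cos(h)^3 + 2*cos(h)^2 + cos(h) + 2)^2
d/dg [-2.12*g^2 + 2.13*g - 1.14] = 2.13 - 4.24*g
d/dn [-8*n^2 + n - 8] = 1 - 16*n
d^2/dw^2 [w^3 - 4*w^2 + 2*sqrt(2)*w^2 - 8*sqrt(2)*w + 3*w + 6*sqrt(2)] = 6*w - 8 + 4*sqrt(2)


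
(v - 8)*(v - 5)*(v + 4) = v^3 - 9*v^2 - 12*v + 160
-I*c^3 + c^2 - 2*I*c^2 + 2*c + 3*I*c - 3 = (c - 1)*(c + 3)*(-I*c + 1)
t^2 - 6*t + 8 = (t - 4)*(t - 2)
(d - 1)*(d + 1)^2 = d^3 + d^2 - d - 1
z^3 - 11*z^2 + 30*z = z*(z - 6)*(z - 5)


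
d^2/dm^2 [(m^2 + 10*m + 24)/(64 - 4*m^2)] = -5/(m^3 - 12*m^2 + 48*m - 64)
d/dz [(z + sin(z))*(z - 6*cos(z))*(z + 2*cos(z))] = -(z + sin(z))*(z - 6*cos(z))*(2*sin(z) - 1) + (z + sin(z))*(z + 2*cos(z))*(6*sin(z) + 1) + (z - 6*cos(z))*(z + 2*cos(z))*(cos(z) + 1)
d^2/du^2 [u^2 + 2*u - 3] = 2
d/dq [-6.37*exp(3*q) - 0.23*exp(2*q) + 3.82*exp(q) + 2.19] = (-19.11*exp(2*q) - 0.46*exp(q) + 3.82)*exp(q)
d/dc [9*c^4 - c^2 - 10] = 36*c^3 - 2*c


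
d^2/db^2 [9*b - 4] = 0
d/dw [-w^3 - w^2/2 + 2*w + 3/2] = -3*w^2 - w + 2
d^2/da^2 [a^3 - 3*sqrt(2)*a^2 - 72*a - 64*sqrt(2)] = 6*a - 6*sqrt(2)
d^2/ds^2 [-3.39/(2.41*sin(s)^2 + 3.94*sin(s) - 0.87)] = (78.757836*sin(s)^4 + 96.568218*sin(s)^3 - 37.080498*sin(s)^2 - 181.516194*sin(s) - 119.465634)/(2.41*sin(s)^2 + 3.94*sin(s) - 0.87)^3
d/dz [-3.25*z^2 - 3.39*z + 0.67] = -6.5*z - 3.39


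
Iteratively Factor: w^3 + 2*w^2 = (w)*(w^2 + 2*w) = w*(w + 2)*(w)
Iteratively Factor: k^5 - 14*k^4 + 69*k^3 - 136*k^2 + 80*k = (k - 4)*(k^4 - 10*k^3 + 29*k^2 - 20*k) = k*(k - 4)*(k^3 - 10*k^2 + 29*k - 20) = k*(k - 5)*(k - 4)*(k^2 - 5*k + 4) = k*(k - 5)*(k - 4)^2*(k - 1)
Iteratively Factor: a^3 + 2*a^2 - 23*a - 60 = (a + 3)*(a^2 - a - 20) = (a + 3)*(a + 4)*(a - 5)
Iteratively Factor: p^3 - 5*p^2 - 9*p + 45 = (p + 3)*(p^2 - 8*p + 15) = (p - 3)*(p + 3)*(p - 5)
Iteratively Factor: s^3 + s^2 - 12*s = (s + 4)*(s^2 - 3*s) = s*(s + 4)*(s - 3)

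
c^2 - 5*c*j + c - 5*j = (c + 1)*(c - 5*j)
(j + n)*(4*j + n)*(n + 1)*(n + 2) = 4*j^2*n^2 + 12*j^2*n + 8*j^2 + 5*j*n^3 + 15*j*n^2 + 10*j*n + n^4 + 3*n^3 + 2*n^2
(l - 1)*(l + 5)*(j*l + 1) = j*l^3 + 4*j*l^2 - 5*j*l + l^2 + 4*l - 5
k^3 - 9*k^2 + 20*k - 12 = (k - 6)*(k - 2)*(k - 1)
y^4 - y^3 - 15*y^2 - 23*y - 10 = (y - 5)*(y + 1)^2*(y + 2)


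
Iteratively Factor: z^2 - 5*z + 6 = (z - 2)*(z - 3)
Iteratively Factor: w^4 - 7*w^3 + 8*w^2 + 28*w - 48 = (w - 3)*(w^3 - 4*w^2 - 4*w + 16) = (w - 3)*(w + 2)*(w^2 - 6*w + 8) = (w - 3)*(w - 2)*(w + 2)*(w - 4)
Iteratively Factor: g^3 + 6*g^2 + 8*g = (g + 4)*(g^2 + 2*g) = g*(g + 4)*(g + 2)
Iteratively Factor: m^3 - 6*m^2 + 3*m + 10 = (m - 5)*(m^2 - m - 2) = (m - 5)*(m + 1)*(m - 2)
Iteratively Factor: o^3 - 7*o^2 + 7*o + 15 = (o - 3)*(o^2 - 4*o - 5) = (o - 5)*(o - 3)*(o + 1)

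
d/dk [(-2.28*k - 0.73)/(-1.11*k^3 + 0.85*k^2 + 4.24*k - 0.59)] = (-5.0616*k^3 - 0.4929*k^2 + 1.241*k + 4.4404)/(1.2321*k^6 - 1.887*k^5 - 8.6903*k^4 + 8.5178*k^3 + 16.9746*k^2 - 5.0032*k + 0.3481)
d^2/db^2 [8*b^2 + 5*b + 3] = 16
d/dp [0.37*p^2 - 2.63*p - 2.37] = 0.74*p - 2.63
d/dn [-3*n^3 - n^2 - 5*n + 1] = -9*n^2 - 2*n - 5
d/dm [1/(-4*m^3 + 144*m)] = 3*(m^2 - 12)/(4*m^2*(m^2 - 36)^2)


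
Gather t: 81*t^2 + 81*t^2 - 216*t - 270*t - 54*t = 162*t^2 - 540*t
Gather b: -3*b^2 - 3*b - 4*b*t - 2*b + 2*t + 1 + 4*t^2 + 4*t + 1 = -3*b^2 + b*(-4*t - 5) + 4*t^2 + 6*t + 2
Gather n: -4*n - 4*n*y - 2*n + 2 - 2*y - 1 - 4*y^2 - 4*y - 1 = n*(-4*y - 6) - 4*y^2 - 6*y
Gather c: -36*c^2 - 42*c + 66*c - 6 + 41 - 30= -36*c^2 + 24*c + 5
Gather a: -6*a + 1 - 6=-6*a - 5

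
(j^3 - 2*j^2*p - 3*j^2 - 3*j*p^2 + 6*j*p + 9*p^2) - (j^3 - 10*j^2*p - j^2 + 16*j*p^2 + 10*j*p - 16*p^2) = 8*j^2*p - 2*j^2 - 19*j*p^2 - 4*j*p + 25*p^2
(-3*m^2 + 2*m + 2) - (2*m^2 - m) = -5*m^2 + 3*m + 2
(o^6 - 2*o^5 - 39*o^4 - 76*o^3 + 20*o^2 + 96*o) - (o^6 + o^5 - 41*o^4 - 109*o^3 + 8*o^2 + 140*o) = -3*o^5 + 2*o^4 + 33*o^3 + 12*o^2 - 44*o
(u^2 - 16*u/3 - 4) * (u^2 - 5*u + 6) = u^4 - 31*u^3/3 + 86*u^2/3 - 12*u - 24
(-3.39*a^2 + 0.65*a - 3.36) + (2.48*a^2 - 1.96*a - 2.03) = -0.91*a^2 - 1.31*a - 5.39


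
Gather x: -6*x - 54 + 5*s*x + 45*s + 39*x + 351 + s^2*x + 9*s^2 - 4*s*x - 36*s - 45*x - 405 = 9*s^2 + 9*s + x*(s^2 + s - 12) - 108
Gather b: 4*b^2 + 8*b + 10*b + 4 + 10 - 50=4*b^2 + 18*b - 36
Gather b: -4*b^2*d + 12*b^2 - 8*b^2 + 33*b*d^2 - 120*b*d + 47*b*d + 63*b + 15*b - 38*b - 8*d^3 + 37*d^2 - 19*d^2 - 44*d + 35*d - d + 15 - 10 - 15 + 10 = b^2*(4 - 4*d) + b*(33*d^2 - 73*d + 40) - 8*d^3 + 18*d^2 - 10*d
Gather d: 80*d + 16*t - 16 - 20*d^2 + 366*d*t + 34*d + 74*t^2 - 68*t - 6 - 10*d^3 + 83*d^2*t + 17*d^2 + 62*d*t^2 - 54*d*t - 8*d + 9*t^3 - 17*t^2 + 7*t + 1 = -10*d^3 + d^2*(83*t - 3) + d*(62*t^2 + 312*t + 106) + 9*t^3 + 57*t^2 - 45*t - 21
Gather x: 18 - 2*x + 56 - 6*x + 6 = 80 - 8*x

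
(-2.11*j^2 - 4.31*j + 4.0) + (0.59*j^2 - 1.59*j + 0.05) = -1.52*j^2 - 5.9*j + 4.05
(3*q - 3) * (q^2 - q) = 3*q^3 - 6*q^2 + 3*q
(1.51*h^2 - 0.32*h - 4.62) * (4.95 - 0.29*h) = -0.4379*h^3 + 7.5673*h^2 - 0.2442*h - 22.869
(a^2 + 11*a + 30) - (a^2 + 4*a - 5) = 7*a + 35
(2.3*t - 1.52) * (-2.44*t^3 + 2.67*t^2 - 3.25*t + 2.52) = -5.612*t^4 + 9.8498*t^3 - 11.5334*t^2 + 10.736*t - 3.8304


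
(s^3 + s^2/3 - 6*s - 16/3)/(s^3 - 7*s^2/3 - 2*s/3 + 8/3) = (3*s^2 - 2*s - 16)/(3*s^2 - 10*s + 8)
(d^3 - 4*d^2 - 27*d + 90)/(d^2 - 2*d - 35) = (d^2 - 9*d + 18)/(d - 7)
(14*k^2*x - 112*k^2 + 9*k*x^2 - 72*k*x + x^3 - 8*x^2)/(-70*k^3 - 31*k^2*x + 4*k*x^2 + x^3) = (x - 8)/(-5*k + x)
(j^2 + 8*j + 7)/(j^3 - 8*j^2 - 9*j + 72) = (j^2 + 8*j + 7)/(j^3 - 8*j^2 - 9*j + 72)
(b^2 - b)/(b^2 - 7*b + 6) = b/(b - 6)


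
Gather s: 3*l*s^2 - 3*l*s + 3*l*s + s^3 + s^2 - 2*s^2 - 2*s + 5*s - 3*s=s^3 + s^2*(3*l - 1)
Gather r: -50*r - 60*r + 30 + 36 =66 - 110*r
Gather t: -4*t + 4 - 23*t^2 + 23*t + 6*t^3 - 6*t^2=6*t^3 - 29*t^2 + 19*t + 4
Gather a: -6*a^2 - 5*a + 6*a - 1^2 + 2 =-6*a^2 + a + 1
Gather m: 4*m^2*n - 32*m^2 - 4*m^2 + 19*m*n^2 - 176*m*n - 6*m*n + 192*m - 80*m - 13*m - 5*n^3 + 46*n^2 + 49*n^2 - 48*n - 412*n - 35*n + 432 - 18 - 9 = m^2*(4*n - 36) + m*(19*n^2 - 182*n + 99) - 5*n^3 + 95*n^2 - 495*n + 405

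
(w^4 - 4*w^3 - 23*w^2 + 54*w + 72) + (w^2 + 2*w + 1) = w^4 - 4*w^3 - 22*w^2 + 56*w + 73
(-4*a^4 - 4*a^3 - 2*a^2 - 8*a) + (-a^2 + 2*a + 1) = -4*a^4 - 4*a^3 - 3*a^2 - 6*a + 1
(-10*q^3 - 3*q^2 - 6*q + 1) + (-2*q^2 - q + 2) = -10*q^3 - 5*q^2 - 7*q + 3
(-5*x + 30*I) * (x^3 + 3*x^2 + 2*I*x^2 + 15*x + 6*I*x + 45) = -5*x^4 - 15*x^3 + 20*I*x^3 - 135*x^2 + 60*I*x^2 - 405*x + 450*I*x + 1350*I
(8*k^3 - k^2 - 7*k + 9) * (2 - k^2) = -8*k^5 + k^4 + 23*k^3 - 11*k^2 - 14*k + 18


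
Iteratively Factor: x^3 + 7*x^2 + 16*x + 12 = (x + 2)*(x^2 + 5*x + 6) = (x + 2)*(x + 3)*(x + 2)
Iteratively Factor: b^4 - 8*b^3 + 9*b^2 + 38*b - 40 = (b + 2)*(b^3 - 10*b^2 + 29*b - 20) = (b - 1)*(b + 2)*(b^2 - 9*b + 20) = (b - 4)*(b - 1)*(b + 2)*(b - 5)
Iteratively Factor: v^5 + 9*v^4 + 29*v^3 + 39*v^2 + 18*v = (v + 3)*(v^4 + 6*v^3 + 11*v^2 + 6*v) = v*(v + 3)*(v^3 + 6*v^2 + 11*v + 6) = v*(v + 3)^2*(v^2 + 3*v + 2) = v*(v + 2)*(v + 3)^2*(v + 1)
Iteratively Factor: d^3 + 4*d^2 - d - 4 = (d - 1)*(d^2 + 5*d + 4) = (d - 1)*(d + 1)*(d + 4)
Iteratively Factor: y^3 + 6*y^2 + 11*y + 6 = (y + 1)*(y^2 + 5*y + 6) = (y + 1)*(y + 3)*(y + 2)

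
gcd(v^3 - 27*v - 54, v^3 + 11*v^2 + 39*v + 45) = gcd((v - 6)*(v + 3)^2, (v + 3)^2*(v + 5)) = v^2 + 6*v + 9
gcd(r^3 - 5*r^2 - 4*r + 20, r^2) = 1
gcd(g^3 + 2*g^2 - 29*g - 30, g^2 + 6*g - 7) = 1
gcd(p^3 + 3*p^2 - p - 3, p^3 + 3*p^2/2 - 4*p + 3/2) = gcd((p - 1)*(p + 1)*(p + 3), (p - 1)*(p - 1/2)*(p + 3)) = p^2 + 2*p - 3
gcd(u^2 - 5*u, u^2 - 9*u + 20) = u - 5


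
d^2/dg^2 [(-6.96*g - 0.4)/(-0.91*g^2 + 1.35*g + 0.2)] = ((18.064 - 38.0016*g)*(-0.91*g^2 + 1.35*g + 0.2) - (1.82*g - 1.35)*(3.64*g - 2.7)*(6.96*g + 0.4))/(-0.91*g^2 + 1.35*g + 0.2)^3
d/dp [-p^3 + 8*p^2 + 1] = p*(16 - 3*p)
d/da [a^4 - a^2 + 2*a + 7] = 4*a^3 - 2*a + 2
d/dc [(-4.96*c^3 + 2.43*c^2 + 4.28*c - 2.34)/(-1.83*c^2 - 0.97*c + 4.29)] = (9.0768*c^4 + 9.6224*c^3 - 58.3599*c^2 + 12.285*c + 16.0914)/(3.3489*c^4 + 3.5502*c^3 - 14.7605*c^2 - 8.3226*c + 18.4041)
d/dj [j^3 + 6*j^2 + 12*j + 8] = 3*j^2 + 12*j + 12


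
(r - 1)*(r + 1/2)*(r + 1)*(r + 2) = r^4 + 5*r^3/2 - 5*r/2 - 1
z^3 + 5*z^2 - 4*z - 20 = (z - 2)*(z + 2)*(z + 5)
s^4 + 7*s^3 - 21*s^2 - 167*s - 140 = (s - 5)*(s + 1)*(s + 4)*(s + 7)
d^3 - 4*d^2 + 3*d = d*(d - 3)*(d - 1)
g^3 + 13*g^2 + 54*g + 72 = (g + 3)*(g + 4)*(g + 6)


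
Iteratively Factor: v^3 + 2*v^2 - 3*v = (v)*(v^2 + 2*v - 3) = v*(v + 3)*(v - 1)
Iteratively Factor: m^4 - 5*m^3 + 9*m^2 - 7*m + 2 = (m - 1)*(m^3 - 4*m^2 + 5*m - 2) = (m - 1)^2*(m^2 - 3*m + 2) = (m - 2)*(m - 1)^2*(m - 1)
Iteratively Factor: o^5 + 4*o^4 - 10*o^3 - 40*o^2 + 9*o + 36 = (o + 1)*(o^4 + 3*o^3 - 13*o^2 - 27*o + 36) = (o + 1)*(o + 4)*(o^3 - o^2 - 9*o + 9) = (o - 1)*(o + 1)*(o + 4)*(o^2 - 9) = (o - 3)*(o - 1)*(o + 1)*(o + 4)*(o + 3)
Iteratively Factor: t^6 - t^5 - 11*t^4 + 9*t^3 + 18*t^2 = (t + 3)*(t^5 - 4*t^4 + t^3 + 6*t^2) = (t - 3)*(t + 3)*(t^4 - t^3 - 2*t^2) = t*(t - 3)*(t + 3)*(t^3 - t^2 - 2*t) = t*(t - 3)*(t - 2)*(t + 3)*(t^2 + t) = t^2*(t - 3)*(t - 2)*(t + 3)*(t + 1)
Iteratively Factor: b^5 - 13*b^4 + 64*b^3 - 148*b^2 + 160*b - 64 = (b - 1)*(b^4 - 12*b^3 + 52*b^2 - 96*b + 64) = (b - 2)*(b - 1)*(b^3 - 10*b^2 + 32*b - 32) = (b - 4)*(b - 2)*(b - 1)*(b^2 - 6*b + 8) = (b - 4)*(b - 2)^2*(b - 1)*(b - 4)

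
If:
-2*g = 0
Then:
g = 0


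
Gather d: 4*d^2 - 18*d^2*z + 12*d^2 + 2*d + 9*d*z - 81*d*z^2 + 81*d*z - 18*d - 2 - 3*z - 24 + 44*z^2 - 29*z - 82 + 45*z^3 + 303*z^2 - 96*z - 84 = d^2*(16 - 18*z) + d*(-81*z^2 + 90*z - 16) + 45*z^3 + 347*z^2 - 128*z - 192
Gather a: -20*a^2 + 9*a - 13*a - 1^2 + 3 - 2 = -20*a^2 - 4*a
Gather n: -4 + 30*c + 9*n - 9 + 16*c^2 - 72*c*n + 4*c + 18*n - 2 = 16*c^2 + 34*c + n*(27 - 72*c) - 15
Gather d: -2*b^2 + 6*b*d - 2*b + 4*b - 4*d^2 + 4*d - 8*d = -2*b^2 + 2*b - 4*d^2 + d*(6*b - 4)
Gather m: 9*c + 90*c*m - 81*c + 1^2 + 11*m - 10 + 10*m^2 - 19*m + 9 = -72*c + 10*m^2 + m*(90*c - 8)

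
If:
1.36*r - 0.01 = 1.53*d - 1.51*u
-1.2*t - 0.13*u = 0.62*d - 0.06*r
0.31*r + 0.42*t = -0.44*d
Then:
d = 0.693692803596349*u - 0.00408788331624903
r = 0.00275407244569043 - 0.329889713601166*u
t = 0.00224977666901319 - 0.483235767538172*u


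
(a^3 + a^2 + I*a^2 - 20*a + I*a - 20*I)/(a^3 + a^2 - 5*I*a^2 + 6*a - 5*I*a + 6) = (a^2 + a - 20)/(a^2 + a*(1 - 6*I) - 6*I)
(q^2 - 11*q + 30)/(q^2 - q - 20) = (q - 6)/(q + 4)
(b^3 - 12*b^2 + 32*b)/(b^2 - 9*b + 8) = b*(b - 4)/(b - 1)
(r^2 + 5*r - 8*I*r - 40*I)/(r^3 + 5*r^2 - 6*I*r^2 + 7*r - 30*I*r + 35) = (r - 8*I)/(r^2 - 6*I*r + 7)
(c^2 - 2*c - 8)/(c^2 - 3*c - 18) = (-c^2 + 2*c + 8)/(-c^2 + 3*c + 18)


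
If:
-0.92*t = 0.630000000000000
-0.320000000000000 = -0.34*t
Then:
No Solution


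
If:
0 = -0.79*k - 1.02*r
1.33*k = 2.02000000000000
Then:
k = 1.52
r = -1.18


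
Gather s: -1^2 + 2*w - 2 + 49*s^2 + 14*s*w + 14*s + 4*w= 49*s^2 + s*(14*w + 14) + 6*w - 3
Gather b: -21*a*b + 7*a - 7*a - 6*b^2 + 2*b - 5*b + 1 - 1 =-6*b^2 + b*(-21*a - 3)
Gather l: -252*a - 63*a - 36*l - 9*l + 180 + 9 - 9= -315*a - 45*l + 180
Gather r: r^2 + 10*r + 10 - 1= r^2 + 10*r + 9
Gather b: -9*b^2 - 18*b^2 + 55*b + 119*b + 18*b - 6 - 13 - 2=-27*b^2 + 192*b - 21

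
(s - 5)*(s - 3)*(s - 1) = s^3 - 9*s^2 + 23*s - 15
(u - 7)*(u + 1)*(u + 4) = u^3 - 2*u^2 - 31*u - 28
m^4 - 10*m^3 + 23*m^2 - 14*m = m*(m - 7)*(m - 2)*(m - 1)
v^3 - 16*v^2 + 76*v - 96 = (v - 8)*(v - 6)*(v - 2)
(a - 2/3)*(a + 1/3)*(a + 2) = a^3 + 5*a^2/3 - 8*a/9 - 4/9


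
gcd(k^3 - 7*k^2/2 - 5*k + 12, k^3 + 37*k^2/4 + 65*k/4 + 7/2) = k + 2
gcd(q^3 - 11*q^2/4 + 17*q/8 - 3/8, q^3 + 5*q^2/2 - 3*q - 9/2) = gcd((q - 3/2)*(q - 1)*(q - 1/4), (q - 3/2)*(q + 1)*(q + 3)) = q - 3/2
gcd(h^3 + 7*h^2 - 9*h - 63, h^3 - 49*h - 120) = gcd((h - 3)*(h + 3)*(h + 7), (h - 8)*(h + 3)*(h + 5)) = h + 3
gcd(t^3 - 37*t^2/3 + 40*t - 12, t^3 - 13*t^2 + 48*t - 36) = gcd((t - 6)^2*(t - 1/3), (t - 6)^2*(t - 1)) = t^2 - 12*t + 36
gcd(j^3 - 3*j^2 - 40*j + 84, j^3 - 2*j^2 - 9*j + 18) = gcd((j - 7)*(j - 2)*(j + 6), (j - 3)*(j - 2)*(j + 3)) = j - 2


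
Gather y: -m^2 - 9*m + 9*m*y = -m^2 + 9*m*y - 9*m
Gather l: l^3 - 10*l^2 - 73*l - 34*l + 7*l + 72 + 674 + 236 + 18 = l^3 - 10*l^2 - 100*l + 1000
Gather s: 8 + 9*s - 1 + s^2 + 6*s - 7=s^2 + 15*s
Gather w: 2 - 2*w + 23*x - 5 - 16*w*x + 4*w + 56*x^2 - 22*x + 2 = w*(2 - 16*x) + 56*x^2 + x - 1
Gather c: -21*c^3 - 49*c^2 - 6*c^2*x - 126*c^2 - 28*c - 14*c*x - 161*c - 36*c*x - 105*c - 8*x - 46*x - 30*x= -21*c^3 + c^2*(-6*x - 175) + c*(-50*x - 294) - 84*x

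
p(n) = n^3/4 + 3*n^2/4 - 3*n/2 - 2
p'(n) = 3*n^2/4 + 3*n/2 - 3/2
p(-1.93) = 1.89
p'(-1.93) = -1.60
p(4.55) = 30.25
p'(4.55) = 20.85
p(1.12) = -2.39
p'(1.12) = 1.12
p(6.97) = 108.63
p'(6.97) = 45.39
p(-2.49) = 2.53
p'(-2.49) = -0.58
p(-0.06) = -1.91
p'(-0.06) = -1.59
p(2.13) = 0.62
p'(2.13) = 5.10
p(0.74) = -2.60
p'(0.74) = 0.02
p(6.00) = 70.00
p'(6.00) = 34.50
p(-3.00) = 2.50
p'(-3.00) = 0.75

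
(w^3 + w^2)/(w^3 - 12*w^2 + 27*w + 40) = w^2/(w^2 - 13*w + 40)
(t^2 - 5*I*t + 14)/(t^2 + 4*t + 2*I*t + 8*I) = (t - 7*I)/(t + 4)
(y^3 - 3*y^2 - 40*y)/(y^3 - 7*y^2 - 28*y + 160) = y/(y - 4)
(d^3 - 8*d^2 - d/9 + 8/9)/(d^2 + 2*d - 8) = (9*d^3 - 72*d^2 - d + 8)/(9*(d^2 + 2*d - 8))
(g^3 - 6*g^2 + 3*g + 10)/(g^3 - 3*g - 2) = (g - 5)/(g + 1)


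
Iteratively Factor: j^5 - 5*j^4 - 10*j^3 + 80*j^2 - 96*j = (j - 4)*(j^4 - j^3 - 14*j^2 + 24*j) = (j - 4)*(j - 2)*(j^3 + j^2 - 12*j) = (j - 4)*(j - 3)*(j - 2)*(j^2 + 4*j) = (j - 4)*(j - 3)*(j - 2)*(j + 4)*(j)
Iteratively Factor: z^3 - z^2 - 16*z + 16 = (z + 4)*(z^2 - 5*z + 4) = (z - 4)*(z + 4)*(z - 1)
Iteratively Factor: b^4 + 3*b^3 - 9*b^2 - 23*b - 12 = (b + 4)*(b^3 - b^2 - 5*b - 3) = (b + 1)*(b + 4)*(b^2 - 2*b - 3) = (b - 3)*(b + 1)*(b + 4)*(b + 1)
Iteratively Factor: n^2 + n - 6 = (n - 2)*(n + 3)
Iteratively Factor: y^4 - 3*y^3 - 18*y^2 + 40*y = (y)*(y^3 - 3*y^2 - 18*y + 40) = y*(y - 2)*(y^2 - y - 20) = y*(y - 5)*(y - 2)*(y + 4)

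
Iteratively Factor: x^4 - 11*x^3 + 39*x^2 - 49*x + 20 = (x - 5)*(x^3 - 6*x^2 + 9*x - 4) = (x - 5)*(x - 1)*(x^2 - 5*x + 4) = (x - 5)*(x - 4)*(x - 1)*(x - 1)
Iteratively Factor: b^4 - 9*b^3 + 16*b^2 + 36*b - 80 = (b + 2)*(b^3 - 11*b^2 + 38*b - 40) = (b - 2)*(b + 2)*(b^2 - 9*b + 20) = (b - 4)*(b - 2)*(b + 2)*(b - 5)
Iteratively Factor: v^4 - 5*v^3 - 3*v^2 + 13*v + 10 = (v + 1)*(v^3 - 6*v^2 + 3*v + 10) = (v - 5)*(v + 1)*(v^2 - v - 2) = (v - 5)*(v - 2)*(v + 1)*(v + 1)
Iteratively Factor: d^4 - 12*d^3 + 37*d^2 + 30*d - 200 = (d - 5)*(d^3 - 7*d^2 + 2*d + 40) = (d - 5)^2*(d^2 - 2*d - 8) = (d - 5)^2*(d - 4)*(d + 2)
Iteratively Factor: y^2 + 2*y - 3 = (y - 1)*(y + 3)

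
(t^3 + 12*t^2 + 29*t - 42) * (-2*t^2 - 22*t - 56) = -2*t^5 - 46*t^4 - 378*t^3 - 1226*t^2 - 700*t + 2352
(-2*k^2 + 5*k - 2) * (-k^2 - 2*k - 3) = 2*k^4 - k^3 - 2*k^2 - 11*k + 6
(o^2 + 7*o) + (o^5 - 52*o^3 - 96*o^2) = o^5 - 52*o^3 - 95*o^2 + 7*o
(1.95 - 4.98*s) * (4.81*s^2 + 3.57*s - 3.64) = -23.9538*s^3 - 8.3991*s^2 + 25.0887*s - 7.098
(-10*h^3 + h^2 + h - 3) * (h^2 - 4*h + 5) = -10*h^5 + 41*h^4 - 53*h^3 - 2*h^2 + 17*h - 15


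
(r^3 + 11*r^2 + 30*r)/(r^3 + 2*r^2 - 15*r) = (r + 6)/(r - 3)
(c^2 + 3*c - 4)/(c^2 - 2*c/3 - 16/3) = 3*(-c^2 - 3*c + 4)/(-3*c^2 + 2*c + 16)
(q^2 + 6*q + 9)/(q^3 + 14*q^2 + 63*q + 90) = (q + 3)/(q^2 + 11*q + 30)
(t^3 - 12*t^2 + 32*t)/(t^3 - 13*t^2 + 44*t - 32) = t/(t - 1)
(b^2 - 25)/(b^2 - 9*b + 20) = (b + 5)/(b - 4)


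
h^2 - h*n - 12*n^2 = (h - 4*n)*(h + 3*n)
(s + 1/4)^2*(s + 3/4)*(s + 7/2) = s^4 + 19*s^3/4 + 77*s^2/16 + 101*s/64 + 21/128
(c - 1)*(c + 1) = c^2 - 1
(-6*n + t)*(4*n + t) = -24*n^2 - 2*n*t + t^2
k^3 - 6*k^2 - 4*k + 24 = (k - 6)*(k - 2)*(k + 2)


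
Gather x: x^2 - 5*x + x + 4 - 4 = x^2 - 4*x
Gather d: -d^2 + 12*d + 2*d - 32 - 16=-d^2 + 14*d - 48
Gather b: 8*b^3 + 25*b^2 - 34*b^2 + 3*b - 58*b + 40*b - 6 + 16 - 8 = 8*b^3 - 9*b^2 - 15*b + 2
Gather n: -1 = -1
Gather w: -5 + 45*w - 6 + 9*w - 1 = 54*w - 12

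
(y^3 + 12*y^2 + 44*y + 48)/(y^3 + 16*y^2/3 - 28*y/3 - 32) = 3*(y + 4)/(3*y - 8)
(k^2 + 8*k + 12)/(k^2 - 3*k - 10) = (k + 6)/(k - 5)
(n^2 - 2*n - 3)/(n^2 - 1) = (n - 3)/(n - 1)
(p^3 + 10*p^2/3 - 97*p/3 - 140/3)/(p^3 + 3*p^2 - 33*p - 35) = (p + 4/3)/(p + 1)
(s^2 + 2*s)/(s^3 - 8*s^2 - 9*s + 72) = s*(s + 2)/(s^3 - 8*s^2 - 9*s + 72)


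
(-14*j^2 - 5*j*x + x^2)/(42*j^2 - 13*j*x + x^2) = (2*j + x)/(-6*j + x)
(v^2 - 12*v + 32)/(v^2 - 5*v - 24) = (v - 4)/(v + 3)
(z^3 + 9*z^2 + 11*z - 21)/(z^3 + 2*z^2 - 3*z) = (z + 7)/z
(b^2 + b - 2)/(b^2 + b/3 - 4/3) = 3*(b + 2)/(3*b + 4)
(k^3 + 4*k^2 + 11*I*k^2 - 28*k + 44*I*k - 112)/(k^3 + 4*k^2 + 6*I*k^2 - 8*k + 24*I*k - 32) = (k + 7*I)/(k + 2*I)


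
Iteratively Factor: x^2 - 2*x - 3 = (x - 3)*(x + 1)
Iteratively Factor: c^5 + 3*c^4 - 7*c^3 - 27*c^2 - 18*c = (c - 3)*(c^4 + 6*c^3 + 11*c^2 + 6*c) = (c - 3)*(c + 1)*(c^3 + 5*c^2 + 6*c) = c*(c - 3)*(c + 1)*(c^2 + 5*c + 6) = c*(c - 3)*(c + 1)*(c + 2)*(c + 3)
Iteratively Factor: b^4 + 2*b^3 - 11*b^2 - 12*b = (b + 1)*(b^3 + b^2 - 12*b) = (b - 3)*(b + 1)*(b^2 + 4*b) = (b - 3)*(b + 1)*(b + 4)*(b)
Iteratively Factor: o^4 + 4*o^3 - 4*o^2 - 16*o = (o)*(o^3 + 4*o^2 - 4*o - 16) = o*(o - 2)*(o^2 + 6*o + 8) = o*(o - 2)*(o + 4)*(o + 2)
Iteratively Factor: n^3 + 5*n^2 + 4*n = (n)*(n^2 + 5*n + 4) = n*(n + 4)*(n + 1)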